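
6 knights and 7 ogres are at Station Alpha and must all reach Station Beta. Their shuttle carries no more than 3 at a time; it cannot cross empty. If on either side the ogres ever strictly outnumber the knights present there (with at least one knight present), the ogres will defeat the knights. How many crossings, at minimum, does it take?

impossible

The ogres already outnumber the knights at Station Alpha before anyone moves, so the starting position itself is disallowed.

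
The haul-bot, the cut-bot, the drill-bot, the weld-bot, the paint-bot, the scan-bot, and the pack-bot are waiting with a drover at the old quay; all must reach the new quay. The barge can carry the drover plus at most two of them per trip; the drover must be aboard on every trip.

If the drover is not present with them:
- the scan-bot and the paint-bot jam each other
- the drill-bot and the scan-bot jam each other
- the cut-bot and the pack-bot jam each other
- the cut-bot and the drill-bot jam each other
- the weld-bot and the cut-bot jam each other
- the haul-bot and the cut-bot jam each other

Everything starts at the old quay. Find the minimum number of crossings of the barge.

9

Counting alone: the drover can take at most 2 across per trip to the new quay, so moving all 7 needs at least 4 loaded trips out, with a return between consecutive ones — at least 7 crossings.
The safety rule pushes this higher. Following every safe sequence of crossings, the most of the 7 that can be at the new quay as the barge arrives there on crossing 7 is 6 — never all 7.
So no plan with fewer than 9 crossings exists, and this one achieves 9:
1. Drover goes to the new quay with the cut-bot and the scan-bot.  [the old quay: the drill-bot, the haul-bot, the pack-bot, the paint-bot, the weld-bot | the new quay: the cut-bot, the scan-bot]
2. Drover goes back to the old quay alone.  [the old quay: the drill-bot, the haul-bot, the pack-bot, the paint-bot, the weld-bot | the new quay: the cut-bot, the scan-bot]
3. Drover goes to the new quay with the paint-bot.  [the old quay: the drill-bot, the haul-bot, the pack-bot, the weld-bot | the new quay: the cut-bot, the paint-bot, the scan-bot]
4. Drover goes back to the old quay with the scan-bot.  [the old quay: the drill-bot, the haul-bot, the pack-bot, the scan-bot, the weld-bot | the new quay: the cut-bot, the paint-bot]
5. Drover goes to the new quay with the drill-bot and the haul-bot.  [the old quay: the pack-bot, the scan-bot, the weld-bot | the new quay: the cut-bot, the drill-bot, the haul-bot, the paint-bot]
6. Drover goes back to the old quay with the cut-bot.  [the old quay: the cut-bot, the pack-bot, the scan-bot, the weld-bot | the new quay: the drill-bot, the haul-bot, the paint-bot]
7. Drover goes to the new quay with the pack-bot and the weld-bot.  [the old quay: the cut-bot, the scan-bot | the new quay: the drill-bot, the haul-bot, the pack-bot, the paint-bot, the weld-bot]
8. Drover goes back to the old quay alone.  [the old quay: the cut-bot, the scan-bot | the new quay: the drill-bot, the haul-bot, the pack-bot, the paint-bot, the weld-bot]
9. Drover goes to the new quay with the cut-bot and the scan-bot.  [the old quay: — | the new quay: the cut-bot, the drill-bot, the haul-bot, the pack-bot, the paint-bot, the scan-bot, the weld-bot]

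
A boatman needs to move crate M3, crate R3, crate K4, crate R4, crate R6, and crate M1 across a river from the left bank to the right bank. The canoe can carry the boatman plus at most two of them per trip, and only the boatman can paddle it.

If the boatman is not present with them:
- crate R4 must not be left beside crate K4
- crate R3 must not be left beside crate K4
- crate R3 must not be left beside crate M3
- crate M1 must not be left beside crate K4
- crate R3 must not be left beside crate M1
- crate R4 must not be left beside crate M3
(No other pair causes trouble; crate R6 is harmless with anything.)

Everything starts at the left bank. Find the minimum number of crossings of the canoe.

Whatever the first load, the items left behind include a forbidden pair without the boatman. No opening move is safe, so no plan exists.

impossible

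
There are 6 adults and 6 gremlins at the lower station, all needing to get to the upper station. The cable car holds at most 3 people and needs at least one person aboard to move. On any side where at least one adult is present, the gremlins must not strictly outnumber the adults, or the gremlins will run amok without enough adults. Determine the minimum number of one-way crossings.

impossible

Following every safe sequence of crossings from the start, the most of the 12 that can be at the upper station as the cable car arrives there on crossings 1, 3, 5 is 3, 5, 6 respectively; the best ever achieved is 6 of 12.
From crossing 7 on, no configuration arises that was not already reachable earlier: only 17 distinct safe configurations (who is on which side, and where the cable car is) can ever be reached, none of them has everyone across, and every continuation just revisits them. They are: 0 adults + 0 gremlins across (cable car back at the start); 0 adults + 1 gremlin across (cable car there); 0 adults + 1 gremlin across (cable car back at the start); 0 adults + 2 gremlins across (cable car there); 0 adults + 2 gremlins across (cable car back at the start); 0 adults + 3 gremlins across (cable car there); 0 adults + 3 gremlins across (cable car back at the start); 0 adults + 4 gremlins across (cable car there); 0 adults + 4 gremlins across (cable car back at the start); 0 adults + 5 gremlins across (cable car there); 0 adults + 5 gremlins across (cable car back at the start); 0 adults + 6 gremlins across (cable car there); 1 adult + 1 gremlin across (cable car there); 1 adult + 1 gremlin across (cable car back at the start); 2 adults + 2 gremlins across (cable car there); 2 adults + 2 gremlins across (cable car back at the start); 3 adults + 3 gremlins across (cable car there). So no valid plan exists.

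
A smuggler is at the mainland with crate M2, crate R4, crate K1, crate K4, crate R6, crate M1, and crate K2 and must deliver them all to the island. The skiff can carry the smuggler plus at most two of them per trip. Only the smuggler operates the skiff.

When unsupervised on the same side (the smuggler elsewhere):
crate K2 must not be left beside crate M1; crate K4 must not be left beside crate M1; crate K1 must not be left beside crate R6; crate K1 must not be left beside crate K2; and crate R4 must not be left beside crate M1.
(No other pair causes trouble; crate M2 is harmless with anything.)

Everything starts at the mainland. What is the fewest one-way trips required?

Counting alone: the smuggler can take at most 2 across per trip to the island, so moving all 7 needs at least 4 loaded trips out, with a return between consecutive ones — at least 7 crossings.
The safety rule pushes this higher. Following every safe sequence of crossings, the most of the 7 that can be at the island as the skiff arrives there on crossing 7 is 6 — never all 7.
So no plan with fewer than 9 crossings exists, and this one achieves 9:
1. Smuggler goes to the island with crate K1 and crate M1.  [the mainland: crate K2, crate K4, crate M2, crate R4, crate R6 | the island: crate K1, crate M1]
2. Smuggler goes back to the mainland alone.  [the mainland: crate K2, crate K4, crate M2, crate R4, crate R6 | the island: crate K1, crate M1]
3. Smuggler goes to the island with crate M2.  [the mainland: crate K2, crate K4, crate R4, crate R6 | the island: crate K1, crate M1, crate M2]
4. Smuggler goes back to the mainland alone.  [the mainland: crate K2, crate K4, crate R4, crate R6 | the island: crate K1, crate M1, crate M2]
5. Smuggler goes to the island with crate K4 and crate R4.  [the mainland: crate K2, crate R6 | the island: crate K1, crate K4, crate M1, crate M2, crate R4]
6. Smuggler goes back to the mainland with crate M1.  [the mainland: crate K2, crate M1, crate R6 | the island: crate K1, crate K4, crate M2, crate R4]
7. Smuggler goes to the island with crate K2 and crate R6.  [the mainland: crate M1 | the island: crate K1, crate K2, crate K4, crate M2, crate R4, crate R6]
8. Smuggler goes back to the mainland with crate K1.  [the mainland: crate K1, crate M1 | the island: crate K2, crate K4, crate M2, crate R4, crate R6]
9. Smuggler goes to the island with crate K1 and crate M1.  [the mainland: — | the island: crate K1, crate K2, crate K4, crate M1, crate M2, crate R4, crate R6]

9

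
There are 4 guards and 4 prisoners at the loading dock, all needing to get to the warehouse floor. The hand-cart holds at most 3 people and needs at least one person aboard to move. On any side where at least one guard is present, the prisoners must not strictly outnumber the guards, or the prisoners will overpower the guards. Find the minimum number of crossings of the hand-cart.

9

Counting alone: each trip to the warehouse floor takes at most 3 across and each return brings at least 1 back, so after t trips out (and t−1 returns) at most 3t − (t−1) of the 8 are across; that first reaches 8 at t = 4, so at least 7 crossings are needed.
The safety rule pushes this higher. Following every safe sequence of crossings, the most of the 8 that can be at the warehouse floor as the hand-cart arrives there on crossing 7 is 7 — never all 8.
So no plan with fewer than 9 crossings exists, and this one achieves 9:
1. 2 prisoners → the warehouse floor.  (the loading dock: 4G 2P; the warehouse floor: 0G 2P)
2. 1 prisoner ← the loading dock.  (the loading dock: 4G 3P; the warehouse floor: 0G 1P)
3. 3 prisoners → the warehouse floor.  (the loading dock: 4G 0P; the warehouse floor: 0G 4P)
4. 1 prisoner ← the loading dock.  (the loading dock: 4G 1P; the warehouse floor: 0G 3P)
5. 3 guards → the warehouse floor.  (the loading dock: 1G 1P; the warehouse floor: 3G 3P)
6. 1 guard and 1 prisoner ← the loading dock.  (the loading dock: 2G 2P; the warehouse floor: 2G 2P)
7. 2 guards → the warehouse floor.  (the loading dock: 0G 2P; the warehouse floor: 4G 2P)
8. 1 prisoner ← the loading dock.  (the loading dock: 0G 3P; the warehouse floor: 4G 1P)
9. 3 prisoners → the warehouse floor.  (the loading dock: 0G 0P; the warehouse floor: 4G 4P)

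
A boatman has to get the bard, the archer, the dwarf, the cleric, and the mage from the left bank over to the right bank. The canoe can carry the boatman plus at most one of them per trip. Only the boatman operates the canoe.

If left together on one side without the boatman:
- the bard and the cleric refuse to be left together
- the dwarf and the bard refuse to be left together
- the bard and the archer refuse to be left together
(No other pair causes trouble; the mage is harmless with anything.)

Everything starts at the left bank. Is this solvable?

Following every safe sequence of crossings from the start, the most of the 5 that can be at the right bank as the canoe arrives there on crossings 1, 3, 5 is 1, 2, 3 respectively; the best ever achieved is 3 of 5.
From crossing 7 on, no configuration arises that was not already reachable earlier: only 18 distinct safe configurations (who is on which side, and where the canoe is) can ever be reached, none of them has everyone across, and every continuation just revisits them. So no valid plan exists.

No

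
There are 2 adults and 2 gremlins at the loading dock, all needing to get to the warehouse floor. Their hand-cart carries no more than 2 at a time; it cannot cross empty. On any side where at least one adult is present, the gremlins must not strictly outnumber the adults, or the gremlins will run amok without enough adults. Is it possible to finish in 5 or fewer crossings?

Yes — this plan uses 5 crossings (≤ 5):
1. 2 gremlins → the warehouse floor.  (the loading dock: 2A 0G; the warehouse floor: 0A 2G)
2. 1 gremlin ← the loading dock.  (the loading dock: 2A 1G; the warehouse floor: 0A 1G)
3. 2 adults → the warehouse floor.  (the loading dock: 0A 1G; the warehouse floor: 2A 1G)
4. 1 gremlin ← the loading dock.  (the loading dock: 0A 2G; the warehouse floor: 2A 0G)
5. 2 gremlins → the warehouse floor.  (the loading dock: 0A 0G; the warehouse floor: 2A 2G)

Yes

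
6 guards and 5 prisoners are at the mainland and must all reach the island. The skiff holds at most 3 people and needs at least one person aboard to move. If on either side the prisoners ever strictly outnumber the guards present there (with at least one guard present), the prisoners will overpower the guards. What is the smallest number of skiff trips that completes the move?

9

Counting alone: each trip to the island takes at most 3 across and each return brings at least 1 back, so after t trips out (and t−1 returns) at most 3t − (t−1) of the 11 are across; that first reaches 11 at t = 5, so at least 9 crossings are needed.
The plan below uses exactly 9 crossings, so it is optimal:
1. 3 prisoners → the island.  (the mainland: 6G 2P; the island: 0G 3P)
2. 1 prisoner ← the mainland.  (the mainland: 6G 3P; the island: 0G 2P)
3. 3 guards → the island.  (the mainland: 3G 3P; the island: 3G 2P)
4. 1 guard ← the mainland.  (the mainland: 4G 3P; the island: 2G 2P)
5. 2 guards and 1 prisoner → the island.  (the mainland: 2G 2P; the island: 4G 3P)
6. 1 guard ← the mainland.  (the mainland: 3G 2P; the island: 3G 3P)
7. 2 guards and 1 prisoner → the island.  (the mainland: 1G 1P; the island: 5G 4P)
8. 1 guard ← the mainland.  (the mainland: 2G 1P; the island: 4G 4P)
9. 2 guards and 1 prisoner → the island.  (the mainland: 0G 0P; the island: 6G 5P)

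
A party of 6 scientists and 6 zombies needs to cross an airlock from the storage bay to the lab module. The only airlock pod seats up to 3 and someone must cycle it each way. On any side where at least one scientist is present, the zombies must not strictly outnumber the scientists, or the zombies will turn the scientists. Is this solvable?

No

Following every safe sequence of crossings from the start, the most of the 12 that can be at the lab module as the airlock pod arrives there on crossings 1, 3, 5 is 3, 5, 6 respectively; the best ever achieved is 6 of 12.
From crossing 7 on, no configuration arises that was not already reachable earlier: only 17 distinct safe configurations (who is on which side, and where the airlock pod is) can ever be reached, none of them has everyone across, and every continuation just revisits them. They are: 0 scientists + 0 zombies across (airlock pod back at the start); 0 scientists + 1 zombie across (airlock pod there); 0 scientists + 1 zombie across (airlock pod back at the start); 0 scientists + 2 zombies across (airlock pod there); 0 scientists + 2 zombies across (airlock pod back at the start); 0 scientists + 3 zombies across (airlock pod there); 0 scientists + 3 zombies across (airlock pod back at the start); 0 scientists + 4 zombies across (airlock pod there); 0 scientists + 4 zombies across (airlock pod back at the start); 0 scientists + 5 zombies across (airlock pod there); 0 scientists + 5 zombies across (airlock pod back at the start); 0 scientists + 6 zombies across (airlock pod there); 1 scientist + 1 zombie across (airlock pod there); 1 scientist + 1 zombie across (airlock pod back at the start); 2 scientists + 2 zombies across (airlock pod there); 2 scientists + 2 zombies across (airlock pod back at the start); 3 scientists + 3 zombies across (airlock pod there). So no valid plan exists.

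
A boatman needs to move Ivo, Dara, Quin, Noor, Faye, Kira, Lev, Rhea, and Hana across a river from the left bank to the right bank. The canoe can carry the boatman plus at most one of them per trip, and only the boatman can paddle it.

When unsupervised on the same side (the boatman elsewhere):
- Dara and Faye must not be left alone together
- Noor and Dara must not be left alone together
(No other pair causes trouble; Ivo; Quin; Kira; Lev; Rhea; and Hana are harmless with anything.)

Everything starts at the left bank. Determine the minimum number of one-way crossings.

19

Counting alone: the boatman can take at most 1 across per trip to the right bank, so moving all 9 needs at least 9 loaded trips out, with a return between consecutive ones — at least 17 crossings.
The safety rule pushes this higher. Following every safe sequence of crossings, the most of the 9 that can be at the right bank as the canoe arrives there on crossing 17 is 8 — never all 9.
So no plan with fewer than 19 crossings exists, and this one achieves 19:
1. Boatman goes to the right bank with Dara.  [the left bank: Faye, Hana, Ivo, Kira, Lev, Noor, Quin, Rhea | the right bank: Dara]
2. Boatman goes back to the left bank alone.  [the left bank: Faye, Hana, Ivo, Kira, Lev, Noor, Quin, Rhea | the right bank: Dara]
3. Boatman goes to the right bank with Ivo.  [the left bank: Faye, Hana, Kira, Lev, Noor, Quin, Rhea | the right bank: Dara, Ivo]
4. Boatman goes back to the left bank alone.  [the left bank: Faye, Hana, Kira, Lev, Noor, Quin, Rhea | the right bank: Dara, Ivo]
5. Boatman goes to the right bank with Quin.  [the left bank: Faye, Hana, Kira, Lev, Noor, Rhea | the right bank: Dara, Ivo, Quin]
6. Boatman goes back to the left bank alone.  [the left bank: Faye, Hana, Kira, Lev, Noor, Rhea | the right bank: Dara, Ivo, Quin]
7. Boatman goes to the right bank with Noor.  [the left bank: Faye, Hana, Kira, Lev, Rhea | the right bank: Dara, Ivo, Noor, Quin]
8. Boatman goes back to the left bank with Dara.  [the left bank: Dara, Faye, Hana, Kira, Lev, Rhea | the right bank: Ivo, Noor, Quin]
9. Boatman goes to the right bank with Faye.  [the left bank: Dara, Hana, Kira, Lev, Rhea | the right bank: Faye, Ivo, Noor, Quin]
10. Boatman goes back to the left bank alone.  [the left bank: Dara, Hana, Kira, Lev, Rhea | the right bank: Faye, Ivo, Noor, Quin]
11. Boatman goes to the right bank with Kira.  [the left bank: Dara, Hana, Lev, Rhea | the right bank: Faye, Ivo, Kira, Noor, Quin]
12. Boatman goes back to the left bank alone.  [the left bank: Dara, Hana, Lev, Rhea | the right bank: Faye, Ivo, Kira, Noor, Quin]
13. Boatman goes to the right bank with Lev.  [the left bank: Dara, Hana, Rhea | the right bank: Faye, Ivo, Kira, Lev, Noor, Quin]
14. Boatman goes back to the left bank alone.  [the left bank: Dara, Hana, Rhea | the right bank: Faye, Ivo, Kira, Lev, Noor, Quin]
15. Boatman goes to the right bank with Rhea.  [the left bank: Dara, Hana | the right bank: Faye, Ivo, Kira, Lev, Noor, Quin, Rhea]
16. Boatman goes back to the left bank alone.  [the left bank: Dara, Hana | the right bank: Faye, Ivo, Kira, Lev, Noor, Quin, Rhea]
17. Boatman goes to the right bank with Hana.  [the left bank: Dara | the right bank: Faye, Hana, Ivo, Kira, Lev, Noor, Quin, Rhea]
18. Boatman goes back to the left bank alone.  [the left bank: Dara | the right bank: Faye, Hana, Ivo, Kira, Lev, Noor, Quin, Rhea]
19. Boatman goes to the right bank with Dara.  [the left bank: — | the right bank: Dara, Faye, Hana, Ivo, Kira, Lev, Noor, Quin, Rhea]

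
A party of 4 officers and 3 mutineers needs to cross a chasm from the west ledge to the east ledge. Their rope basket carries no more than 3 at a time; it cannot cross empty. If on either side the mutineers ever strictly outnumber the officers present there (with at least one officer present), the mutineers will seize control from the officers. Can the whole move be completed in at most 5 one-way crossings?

Yes — this plan uses 5 crossings (≤ 5):
1. 3 mutineers → the east ledge.  (the west ledge: 4O 0M; the east ledge: 0O 3M)
2. 1 mutineer ← the west ledge.  (the west ledge: 4O 1M; the east ledge: 0O 2M)
3. 3 officers → the east ledge.  (the west ledge: 1O 1M; the east ledge: 3O 2M)
4. 1 officer ← the west ledge.  (the west ledge: 2O 1M; the east ledge: 2O 2M)
5. 2 officers and 1 mutineer → the east ledge.  (the west ledge: 0O 0M; the east ledge: 4O 3M)

Yes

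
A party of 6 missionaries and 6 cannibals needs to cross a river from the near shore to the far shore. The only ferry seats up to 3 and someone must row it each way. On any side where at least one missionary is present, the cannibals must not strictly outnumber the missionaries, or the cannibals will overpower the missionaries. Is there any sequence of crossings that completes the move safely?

No

Following every safe sequence of crossings from the start, the most of the 12 that can be at the far shore as the ferry arrives there on crossings 1, 3, 5 is 3, 5, 6 respectively; the best ever achieved is 6 of 12.
From crossing 7 on, no configuration arises that was not already reachable earlier: only 17 distinct safe configurations (who is on which side, and where the ferry is) can ever be reached, none of them has everyone across, and every continuation just revisits them. They are: 0 missionaries + 0 cannibals across (ferry back at the start); 0 missionaries + 1 cannibal across (ferry there); 0 missionaries + 1 cannibal across (ferry back at the start); 0 missionaries + 2 cannibals across (ferry there); 0 missionaries + 2 cannibals across (ferry back at the start); 0 missionaries + 3 cannibals across (ferry there); 0 missionaries + 3 cannibals across (ferry back at the start); 0 missionaries + 4 cannibals across (ferry there); 0 missionaries + 4 cannibals across (ferry back at the start); 0 missionaries + 5 cannibals across (ferry there); 0 missionaries + 5 cannibals across (ferry back at the start); 0 missionaries + 6 cannibals across (ferry there); 1 missionary + 1 cannibal across (ferry there); 1 missionary + 1 cannibal across (ferry back at the start); 2 missionaries + 2 cannibals across (ferry there); 2 missionaries + 2 cannibals across (ferry back at the start); 3 missionaries + 3 cannibals across (ferry there). So no valid plan exists.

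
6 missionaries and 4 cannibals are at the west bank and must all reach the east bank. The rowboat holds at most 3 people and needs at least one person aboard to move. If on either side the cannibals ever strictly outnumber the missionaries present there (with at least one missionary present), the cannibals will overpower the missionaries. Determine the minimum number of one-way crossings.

Counting alone: each trip to the east bank takes at most 3 across and each return brings at least 1 back, so after t trips out (and t−1 returns) at most 3t − (t−1) of the 10 are across; that first reaches 10 at t = 5, so at least 9 crossings are needed.
The plan below uses exactly 9 crossings, so it is optimal:
1. 2 cannibals → the east bank.  (the west bank: 6M 2C; the east bank: 0M 2C)
2. 1 cannibal ← the west bank.  (the west bank: 6M 3C; the east bank: 0M 1C)
3. 3 cannibals → the east bank.  (the west bank: 6M 0C; the east bank: 0M 4C)
4. 1 cannibal ← the west bank.  (the west bank: 6M 1C; the east bank: 0M 3C)
5. 3 missionaries → the east bank.  (the west bank: 3M 1C; the east bank: 3M 3C)
6. 1 cannibal ← the west bank.  (the west bank: 3M 2C; the east bank: 3M 2C)
7. 1 missionary and 2 cannibals → the east bank.  (the west bank: 2M 0C; the east bank: 4M 4C)
8. 1 cannibal ← the west bank.  (the west bank: 2M 1C; the east bank: 4M 3C)
9. 2 missionaries and 1 cannibal → the east bank.  (the west bank: 0M 0C; the east bank: 6M 4C)

9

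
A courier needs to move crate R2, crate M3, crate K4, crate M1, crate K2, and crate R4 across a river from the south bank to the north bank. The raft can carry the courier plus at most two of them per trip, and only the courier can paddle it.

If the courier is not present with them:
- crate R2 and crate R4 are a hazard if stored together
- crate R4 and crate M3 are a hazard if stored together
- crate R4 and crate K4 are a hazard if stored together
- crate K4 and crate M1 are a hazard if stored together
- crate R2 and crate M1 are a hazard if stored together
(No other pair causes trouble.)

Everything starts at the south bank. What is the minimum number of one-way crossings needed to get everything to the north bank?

7

Counting alone: the courier can take at most 2 across per trip to the north bank, so moving all 6 needs at least 3 loaded trips out, with a return between consecutive ones — at least 5 crossings.
The safety rule pushes this higher. Following every safe sequence of crossings, the most of the 6 that can be at the north bank as the raft arrives there on crossing 5 is 5 — never all 6.
So no plan with fewer than 7 crossings exists, and this one achieves 7:
1. Courier goes to the north bank with crate M1 and crate R4.  [the south bank: crate K2, crate K4, crate M3, crate R2 | the north bank: crate M1, crate R4]
2. Courier goes back to the south bank alone.  [the south bank: crate K2, crate K4, crate M3, crate R2 | the north bank: crate M1, crate R4]
3. Courier goes to the north bank with crate M3 and crate R2.  [the south bank: crate K2, crate K4 | the north bank: crate M1, crate M3, crate R2, crate R4]
4. Courier goes back to the south bank with crate M1 and crate R4.  [the south bank: crate K2, crate K4, crate M1, crate R4 | the north bank: crate M3, crate R2]
5. Courier goes to the north bank with crate K2 and crate K4.  [the south bank: crate M1, crate R4 | the north bank: crate K2, crate K4, crate M3, crate R2]
6. Courier goes back to the south bank alone.  [the south bank: crate M1, crate R4 | the north bank: crate K2, crate K4, crate M3, crate R2]
7. Courier goes to the north bank with crate M1 and crate R4.  [the south bank: — | the north bank: crate K2, crate K4, crate M1, crate M3, crate R2, crate R4]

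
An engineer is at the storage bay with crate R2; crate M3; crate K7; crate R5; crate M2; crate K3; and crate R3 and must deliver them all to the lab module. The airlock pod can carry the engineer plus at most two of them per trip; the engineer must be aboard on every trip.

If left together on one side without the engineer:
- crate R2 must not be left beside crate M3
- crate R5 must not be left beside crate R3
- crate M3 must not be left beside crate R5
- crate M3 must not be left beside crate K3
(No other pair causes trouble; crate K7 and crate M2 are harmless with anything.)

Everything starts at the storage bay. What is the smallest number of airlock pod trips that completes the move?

7

Counting alone: the engineer can take at most 2 across per trip to the lab module, so moving all 7 needs at least 4 loaded trips out, with a return between consecutive ones — at least 7 crossings.
The plan below uses exactly 7 crossings, so it is optimal:
1. Engineer goes to the lab module with crate M3 and crate R5.  [the storage bay: crate K3, crate K7, crate M2, crate R2, crate R3 | the lab module: crate M3, crate R5]
2. Engineer goes back to the storage bay with crate M3.  [the storage bay: crate K3, crate K7, crate M2, crate M3, crate R2, crate R3 | the lab module: crate R5]
3. Engineer goes to the lab module with crate K3 and crate R2.  [the storage bay: crate K7, crate M2, crate M3, crate R3 | the lab module: crate K3, crate R2, crate R5]
4. Engineer goes back to the storage bay alone.  [the storage bay: crate K7, crate M2, crate M3, crate R3 | the lab module: crate K3, crate R2, crate R5]
5. Engineer goes to the lab module with crate K7 and crate M2.  [the storage bay: crate M3, crate R3 | the lab module: crate K3, crate K7, crate M2, crate R2, crate R5]
6. Engineer goes back to the storage bay alone.  [the storage bay: crate M3, crate R3 | the lab module: crate K3, crate K7, crate M2, crate R2, crate R5]
7. Engineer goes to the lab module with crate M3 and crate R3.  [the storage bay: — | the lab module: crate K3, crate K7, crate M2, crate M3, crate R2, crate R3, crate R5]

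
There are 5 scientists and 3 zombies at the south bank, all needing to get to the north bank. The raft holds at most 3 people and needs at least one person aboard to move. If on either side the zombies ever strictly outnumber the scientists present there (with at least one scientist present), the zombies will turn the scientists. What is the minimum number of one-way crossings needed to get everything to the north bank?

7

Counting alone: each trip to the north bank takes at most 3 across and each return brings at least 1 back, so after t trips out (and t−1 returns) at most 3t − (t−1) of the 8 are across; that first reaches 8 at t = 4, so at least 7 crossings are needed.
The plan below uses exactly 7 crossings, so it is optimal:
1. 2 zombies → the north bank.  (the south bank: 5S 1Z; the north bank: 0S 2Z)
2. 1 zombie ← the south bank.  (the south bank: 5S 2Z; the north bank: 0S 1Z)
3. 2 scientists and 1 zombie → the north bank.  (the south bank: 3S 1Z; the north bank: 2S 2Z)
4. 1 zombie ← the south bank.  (the south bank: 3S 2Z; the north bank: 2S 1Z)
5. 1 scientist and 2 zombies → the north bank.  (the south bank: 2S 0Z; the north bank: 3S 3Z)
6. 1 zombie ← the south bank.  (the south bank: 2S 1Z; the north bank: 3S 2Z)
7. 2 scientists and 1 zombie → the north bank.  (the south bank: 0S 0Z; the north bank: 5S 3Z)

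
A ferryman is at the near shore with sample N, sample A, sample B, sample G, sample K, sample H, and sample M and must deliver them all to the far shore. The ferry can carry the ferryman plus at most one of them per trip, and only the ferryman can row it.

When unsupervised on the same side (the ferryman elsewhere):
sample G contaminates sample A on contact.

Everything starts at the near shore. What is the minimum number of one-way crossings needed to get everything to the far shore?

Counting alone: the ferryman can take at most 1 across per trip to the far shore, so moving all 7 needs at least 7 loaded trips out, with a return between consecutive ones — at least 13 crossings.
The plan below uses exactly 13 crossings, so it is optimal:
1. Ferryman goes to the far shore with sample A.  [the near shore: sample B, sample G, sample H, sample K, sample M, sample N | the far shore: sample A]
2. Ferryman goes back to the near shore alone.  [the near shore: sample B, sample G, sample H, sample K, sample M, sample N | the far shore: sample A]
3. Ferryman goes to the far shore with sample N.  [the near shore: sample B, sample G, sample H, sample K, sample M | the far shore: sample A, sample N]
4. Ferryman goes back to the near shore alone.  [the near shore: sample B, sample G, sample H, sample K, sample M | the far shore: sample A, sample N]
5. Ferryman goes to the far shore with sample B.  [the near shore: sample G, sample H, sample K, sample M | the far shore: sample A, sample B, sample N]
6. Ferryman goes back to the near shore alone.  [the near shore: sample G, sample H, sample K, sample M | the far shore: sample A, sample B, sample N]
7. Ferryman goes to the far shore with sample K.  [the near shore: sample G, sample H, sample M | the far shore: sample A, sample B, sample K, sample N]
8. Ferryman goes back to the near shore alone.  [the near shore: sample G, sample H, sample M | the far shore: sample A, sample B, sample K, sample N]
9. Ferryman goes to the far shore with sample H.  [the near shore: sample G, sample M | the far shore: sample A, sample B, sample H, sample K, sample N]
10. Ferryman goes back to the near shore alone.  [the near shore: sample G, sample M | the far shore: sample A, sample B, sample H, sample K, sample N]
11. Ferryman goes to the far shore with sample M.  [the near shore: sample G | the far shore: sample A, sample B, sample H, sample K, sample M, sample N]
12. Ferryman goes back to the near shore alone.  [the near shore: sample G | the far shore: sample A, sample B, sample H, sample K, sample M, sample N]
13. Ferryman goes to the far shore with sample G.  [the near shore: — | the far shore: sample A, sample B, sample G, sample H, sample K, sample M, sample N]

13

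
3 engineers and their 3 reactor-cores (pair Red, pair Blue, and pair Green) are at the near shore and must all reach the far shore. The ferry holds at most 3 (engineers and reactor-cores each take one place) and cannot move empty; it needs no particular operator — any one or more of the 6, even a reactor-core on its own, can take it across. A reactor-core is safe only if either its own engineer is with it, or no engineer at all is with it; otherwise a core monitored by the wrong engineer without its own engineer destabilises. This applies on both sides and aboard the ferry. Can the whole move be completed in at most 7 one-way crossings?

Yes

Yes — this plan uses 5 crossings (≤ 7):
1. engineer Red and reactor-core Red cross → the far shore.
2. engineer Red crosses ← the near shore.
3. engineer Blue, engineer Green, and engineer Red cross → the far shore.
4. reactor-core Red crosses ← the near shore.
5. reactor-core Blue, reactor-core Green, and reactor-core Red cross → the far shore.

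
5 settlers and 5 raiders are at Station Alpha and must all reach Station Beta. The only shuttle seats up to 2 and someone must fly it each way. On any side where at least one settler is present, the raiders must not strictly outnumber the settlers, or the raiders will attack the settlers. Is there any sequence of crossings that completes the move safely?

Following every safe sequence of crossings from the start, the most of the 10 that can be at Station Beta as the shuttle arrives there on crossings 1, 3, 5, 7 is 2, 3, 4, 5 respectively; the best ever achieved is 5 of 10.
From crossing 9 on, no configuration arises that was not already reachable earlier: only 13 distinct safe configurations (who is on which side, and where the shuttle is) can ever be reached, none of them has everyone across, and every continuation just revisits them. They are: 0 settlers + 0 raiders across (shuttle back at the start); 0 settlers + 1 raider across (shuttle there); 0 settlers + 1 raider across (shuttle back at the start); 0 settlers + 2 raiders across (shuttle there); 0 settlers + 2 raiders across (shuttle back at the start); 0 settlers + 3 raiders across (shuttle there); 0 settlers + 3 raiders across (shuttle back at the start); 0 settlers + 4 raiders across (shuttle there); 0 settlers + 4 raiders across (shuttle back at the start); 0 settlers + 5 raiders across (shuttle there); 1 settler + 1 raider across (shuttle there); 1 settler + 1 raider across (shuttle back at the start); 2 settlers + 2 raiders across (shuttle there). So no valid plan exists.

No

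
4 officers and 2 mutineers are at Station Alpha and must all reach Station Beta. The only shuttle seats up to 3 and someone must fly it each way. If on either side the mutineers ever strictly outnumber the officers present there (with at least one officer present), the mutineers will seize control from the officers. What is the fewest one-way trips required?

Counting alone: each trip to Station Beta takes at most 3 across and each return brings at least 1 back, so after t trips out (and t−1 returns) at most 3t − (t−1) of the 6 are across; that first reaches 6 at t = 3, so at least 5 crossings are needed.
The plan below uses exactly 5 crossings, so it is optimal:
1. 2 mutineers → Station Beta.  (Station Alpha: 4O 0M; Station Beta: 0O 2M)
2. 1 mutineer ← Station Alpha.  (Station Alpha: 4O 1M; Station Beta: 0O 1M)
3. 2 officers and 1 mutineer → Station Beta.  (Station Alpha: 2O 0M; Station Beta: 2O 2M)
4. 1 mutineer ← Station Alpha.  (Station Alpha: 2O 1M; Station Beta: 2O 1M)
5. 2 officers and 1 mutineer → Station Beta.  (Station Alpha: 0O 0M; Station Beta: 4O 2M)

5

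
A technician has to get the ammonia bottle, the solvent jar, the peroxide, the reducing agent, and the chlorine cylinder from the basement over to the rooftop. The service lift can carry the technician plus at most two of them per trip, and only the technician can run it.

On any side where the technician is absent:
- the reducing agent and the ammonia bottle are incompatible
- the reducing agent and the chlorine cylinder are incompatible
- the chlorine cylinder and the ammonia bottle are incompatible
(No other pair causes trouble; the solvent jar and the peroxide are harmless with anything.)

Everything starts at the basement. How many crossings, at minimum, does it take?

Counting alone: the technician can take at most 2 across per trip to the rooftop, so moving all 5 needs at least 3 loaded trips out, with a return between consecutive ones — at least 5 crossings.
The safety rule pushes this higher. Following every safe sequence of crossings, the most of the 5 that can be at the rooftop as the service lift arrives there on crossing 5 is 4 — never all 5.
So no plan with fewer than 7 crossings exists, and this one achieves 7:
1. Technician goes to the rooftop with the ammonia bottle and the reducing agent.  [the basement: the chlorine cylinder, the peroxide, the solvent jar | the rooftop: the ammonia bottle, the reducing agent]
2. Technician goes back to the basement with the ammonia bottle.  [the basement: the ammonia bottle, the chlorine cylinder, the peroxide, the solvent jar | the rooftop: the reducing agent]
3. Technician goes to the rooftop with the ammonia bottle and the solvent jar.  [the basement: the chlorine cylinder, the peroxide | the rooftop: the ammonia bottle, the reducing agent, the solvent jar]
4. Technician goes back to the basement with the ammonia bottle.  [the basement: the ammonia bottle, the chlorine cylinder, the peroxide | the rooftop: the reducing agent, the solvent jar]
5. Technician goes to the rooftop with the ammonia bottle and the peroxide.  [the basement: the chlorine cylinder | the rooftop: the ammonia bottle, the peroxide, the reducing agent, the solvent jar]
6. Technician goes back to the basement with the ammonia bottle.  [the basement: the ammonia bottle, the chlorine cylinder | the rooftop: the peroxide, the reducing agent, the solvent jar]
7. Technician goes to the rooftop with the ammonia bottle and the chlorine cylinder.  [the basement: — | the rooftop: the ammonia bottle, the chlorine cylinder, the peroxide, the reducing agent, the solvent jar]

7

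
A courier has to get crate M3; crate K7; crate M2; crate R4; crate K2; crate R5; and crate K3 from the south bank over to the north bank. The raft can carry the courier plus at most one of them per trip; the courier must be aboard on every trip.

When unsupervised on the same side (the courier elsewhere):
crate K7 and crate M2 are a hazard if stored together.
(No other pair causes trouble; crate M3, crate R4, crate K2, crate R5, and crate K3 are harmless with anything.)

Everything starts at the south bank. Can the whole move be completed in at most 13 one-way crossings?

Yes — this plan uses 13 crossings (≤ 13):
1. Courier goes to the north bank with crate K7.  [the south bank: crate K2, crate K3, crate M2, crate M3, crate R4, crate R5 | the north bank: crate K7]
2. Courier goes back to the south bank alone.  [the south bank: crate K2, crate K3, crate M2, crate M3, crate R4, crate R5 | the north bank: crate K7]
3. Courier goes to the north bank with crate M3.  [the south bank: crate K2, crate K3, crate M2, crate R4, crate R5 | the north bank: crate K7, crate M3]
4. Courier goes back to the south bank alone.  [the south bank: crate K2, crate K3, crate M2, crate R4, crate R5 | the north bank: crate K7, crate M3]
5. Courier goes to the north bank with crate R4.  [the south bank: crate K2, crate K3, crate M2, crate R5 | the north bank: crate K7, crate M3, crate R4]
6. Courier goes back to the south bank alone.  [the south bank: crate K2, crate K3, crate M2, crate R5 | the north bank: crate K7, crate M3, crate R4]
7. Courier goes to the north bank with crate K2.  [the south bank: crate K3, crate M2, crate R5 | the north bank: crate K2, crate K7, crate M3, crate R4]
8. Courier goes back to the south bank alone.  [the south bank: crate K3, crate M2, crate R5 | the north bank: crate K2, crate K7, crate M3, crate R4]
9. Courier goes to the north bank with crate R5.  [the south bank: crate K3, crate M2 | the north bank: crate K2, crate K7, crate M3, crate R4, crate R5]
10. Courier goes back to the south bank alone.  [the south bank: crate K3, crate M2 | the north bank: crate K2, crate K7, crate M3, crate R4, crate R5]
11. Courier goes to the north bank with crate K3.  [the south bank: crate M2 | the north bank: crate K2, crate K3, crate K7, crate M3, crate R4, crate R5]
12. Courier goes back to the south bank alone.  [the south bank: crate M2 | the north bank: crate K2, crate K3, crate K7, crate M3, crate R4, crate R5]
13. Courier goes to the north bank with crate M2.  [the south bank: — | the north bank: crate K2, crate K3, crate K7, crate M2, crate M3, crate R4, crate R5]

Yes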